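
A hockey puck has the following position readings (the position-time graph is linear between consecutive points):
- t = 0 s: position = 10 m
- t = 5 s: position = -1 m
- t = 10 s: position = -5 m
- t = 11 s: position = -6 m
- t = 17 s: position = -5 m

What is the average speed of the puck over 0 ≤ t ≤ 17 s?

1 m/s

Average speed = (total path length)/(elapsed time); on a piecewise-linear x-t graph the path length is Σ|Δx|.
0–5 s: |Δx| = |-1 − 10| = 11 m
5–10 s: |Δx| = |-5 − -1| = 4 m
10–11 s: |Δx| = |-6 − -5| = 1 m
11–17 s: |Δx| = |-5 − -6| = 1 m
Total path = 17 m; average speed = 17/17 = 1 m/s.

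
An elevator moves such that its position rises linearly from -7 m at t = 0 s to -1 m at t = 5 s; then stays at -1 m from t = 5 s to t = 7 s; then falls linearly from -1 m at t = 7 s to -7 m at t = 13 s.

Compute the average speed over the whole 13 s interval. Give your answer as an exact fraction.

Average speed = (total path length)/(elapsed time); on a piecewise-linear x-t graph the path length is Σ|Δx|.
0–5 s: |Δx| = |-1 − -7| = 6 m
5–7 s: |Δx| = |-1 − -1| = 0 m
7–13 s: |Δx| = |-7 − -1| = 6 m
Total path = 12 m; average speed = 12/13 = 12/13 m/s.

12/13 m/s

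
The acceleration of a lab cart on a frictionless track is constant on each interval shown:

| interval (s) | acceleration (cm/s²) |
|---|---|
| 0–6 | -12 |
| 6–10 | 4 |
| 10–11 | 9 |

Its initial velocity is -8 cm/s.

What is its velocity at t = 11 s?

-55 cm/s

Δv equals the area under the a-t graph; then v = v₀ + Δv.
0–6 s: -12 × 6 = -72 cm/s
6–10 s: 4 × 4 = 16 cm/s
10–11 s: 9 × 1 = 9 cm/s
Δv = -47 cm/s, so v(11) = -8 + (-47) = -55 cm/s.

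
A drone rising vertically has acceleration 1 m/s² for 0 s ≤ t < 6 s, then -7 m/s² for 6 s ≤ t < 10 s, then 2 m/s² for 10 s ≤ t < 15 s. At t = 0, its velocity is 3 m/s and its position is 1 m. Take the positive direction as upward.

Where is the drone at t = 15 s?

On each constant-a segment, Δv = aΔt and Δx = v₀Δt + ½aΔt²; chain segment to segment.
0–6 s: v starts 3 m/s; Δx = 3·6 + ½·1·6² = 36 m; v ends 9 m/s.
6–10 s: v starts 9 m/s; Δx = 9·4 + ½·-7·4² = -20 m; v ends -19 m/s.
10–15 s: v starts -19 m/s; Δx = -19·5 + ½·2·5² = -70 m; v ends -9 m/s.
x(15) = 1 + Σ Δx = -53 m.

-53 m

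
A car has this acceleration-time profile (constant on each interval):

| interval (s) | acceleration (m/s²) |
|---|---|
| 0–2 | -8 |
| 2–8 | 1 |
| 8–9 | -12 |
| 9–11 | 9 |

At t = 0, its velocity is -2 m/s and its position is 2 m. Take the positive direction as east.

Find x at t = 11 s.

-156 m

On each constant-a segment, Δv = aΔt and Δx = v₀Δt + ½aΔt²; chain segment to segment.
0–2 s: v starts -2 m/s; Δx = -2·2 + ½·-8·2² = -20 m; v ends -18 m/s.
2–8 s: v starts -18 m/s; Δx = -18·6 + ½·1·6² = -90 m; v ends -12 m/s.
8–9 s: v starts -12 m/s; Δx = -12·1 + ½·-12·1² = -18 m; v ends -24 m/s.
9–11 s: v starts -24 m/s; Δx = -24·2 + ½·9·2² = -30 m; v ends -6 m/s.
x(11) = 2 + Σ Δx = -156 m.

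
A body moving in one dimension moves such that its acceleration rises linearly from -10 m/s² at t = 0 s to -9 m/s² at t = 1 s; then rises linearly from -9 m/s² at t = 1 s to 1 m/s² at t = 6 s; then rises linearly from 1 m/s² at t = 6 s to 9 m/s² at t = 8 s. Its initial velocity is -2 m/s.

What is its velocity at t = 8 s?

-21.5 m/s

Δv equals the area under the a-t graph; then v = v₀ + Δv.
0–1 s: ½(-10 + -9)(1) = -9.5 m/s
1–6 s: ½(-9 + 1)(5) = -20 m/s
6–8 s: ½(1 + 9)(2) = 10 m/s
Δv = -19.5 m/s, so v(8) = -2 + (-19.5) = -21.5 m/s.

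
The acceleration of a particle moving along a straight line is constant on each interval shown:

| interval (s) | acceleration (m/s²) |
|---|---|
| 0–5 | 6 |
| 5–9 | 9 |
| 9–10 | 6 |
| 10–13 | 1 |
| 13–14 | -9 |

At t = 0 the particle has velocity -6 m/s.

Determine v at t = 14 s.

60 m/s

Δv equals the area under the a-t graph; then v = v₀ + Δv.
0–5 s: 6 × 5 = 30 m/s
5–9 s: 9 × 4 = 36 m/s
9–10 s: 6 × 1 = 6 m/s
10–13 s: 1 × 3 = 3 m/s
13–14 s: -9 × 1 = -9 m/s
Δv = 66 m/s, so v(14) = -6 + (66) = 60 m/s.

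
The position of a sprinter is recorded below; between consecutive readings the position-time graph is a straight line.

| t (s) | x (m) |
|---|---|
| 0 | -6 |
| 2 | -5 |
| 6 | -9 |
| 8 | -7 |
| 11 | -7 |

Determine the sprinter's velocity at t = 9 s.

0 m/s

Velocity is the slope of the x-t graph on 8–11 s: (-7 − -7)/(11 − 8) = 0 m/s.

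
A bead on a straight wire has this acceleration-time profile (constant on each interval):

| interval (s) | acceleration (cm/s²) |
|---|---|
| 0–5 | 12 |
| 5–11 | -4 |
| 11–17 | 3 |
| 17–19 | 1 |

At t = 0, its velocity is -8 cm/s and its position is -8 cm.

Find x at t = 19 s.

658 cm

On each constant-a segment, Δv = aΔt and Δx = v₀Δt + ½aΔt²; chain segment to segment.
0–5 s: v starts -8 cm/s; Δx = -8·5 + ½·12·5² = 110 cm; v ends 52 cm/s.
5–11 s: v starts 52 cm/s; Δx = 52·6 + ½·-4·6² = 240 cm; v ends 28 cm/s.
11–17 s: v starts 28 cm/s; Δx = 28·6 + ½·3·6² = 222 cm; v ends 46 cm/s.
17–19 s: v starts 46 cm/s; Δx = 46·2 + ½·1·2² = 94 cm; v ends 48 cm/s.
x(19) = -8 + Σ Δx = 658 cm.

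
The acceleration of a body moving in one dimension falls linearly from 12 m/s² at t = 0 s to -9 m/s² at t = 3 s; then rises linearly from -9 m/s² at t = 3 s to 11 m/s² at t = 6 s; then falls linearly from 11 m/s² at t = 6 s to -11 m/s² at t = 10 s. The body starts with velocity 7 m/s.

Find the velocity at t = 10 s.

14.5 m/s

Δv equals the area under the a-t graph; then v = v₀ + Δv.
0–3 s: ½(12 + -9)(3) = 4.5 m/s
3–6 s: ½(-9 + 11)(3) = 3 m/s
6–10 s: ½(11 + -11)(4) = 0 m/s
Δv = 7.5 m/s, so v(10) = 7 + (7.5) = 14.5 m/s.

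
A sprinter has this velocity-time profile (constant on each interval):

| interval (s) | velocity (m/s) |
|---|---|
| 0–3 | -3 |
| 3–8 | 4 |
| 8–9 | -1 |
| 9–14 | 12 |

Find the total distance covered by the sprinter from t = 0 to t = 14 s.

90 m

Total distance travelled is ∫|v| dt — sum the magnitudes of each area piece.
0–3 s: |-3| × 3 = 9 m
3–8 s: |4| × 5 = 20 m
8–9 s: |-1| × 1 = 1 m
9–14 s: |12| × 5 = 60 m
Total distance = 90 m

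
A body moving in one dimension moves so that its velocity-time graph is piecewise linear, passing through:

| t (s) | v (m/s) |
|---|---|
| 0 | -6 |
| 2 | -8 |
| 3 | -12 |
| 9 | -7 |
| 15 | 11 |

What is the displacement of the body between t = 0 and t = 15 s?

Net displacement equals the area under the velocity-time graph (areas below the axis count negative).
0–2 s: ½(-6 + -8)(2) = -14 m
2–3 s: ½(-8 + -12)(1) = -10 m
3–9 s: ½(-12 + -7)(6) = -57 m
9–15 s: ½(-7 + 11)(6) = 12 m
Net displacement = -69 m

-69 m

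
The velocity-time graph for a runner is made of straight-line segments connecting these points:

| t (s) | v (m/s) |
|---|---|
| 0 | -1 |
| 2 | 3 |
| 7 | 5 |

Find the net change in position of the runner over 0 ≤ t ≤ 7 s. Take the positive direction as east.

22 m

Displacement is the signed area under the v-t curve.
0–2 s: ½(-1 + 3)(2) = 2 m
2–7 s: ½(3 + 5)(5) = 20 m
Net displacement = 22 m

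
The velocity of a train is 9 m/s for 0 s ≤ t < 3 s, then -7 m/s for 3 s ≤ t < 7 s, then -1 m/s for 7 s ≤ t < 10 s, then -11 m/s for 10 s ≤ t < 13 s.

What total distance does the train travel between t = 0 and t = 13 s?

91 m

Distance (not displacement) is the total path length: add the absolute areas under v-t.
0–3 s: |9| × 3 = 27 m
3–7 s: |-7| × 4 = 28 m
7–10 s: |-1| × 3 = 3 m
10–13 s: |-11| × 3 = 33 m
Total distance = 91 m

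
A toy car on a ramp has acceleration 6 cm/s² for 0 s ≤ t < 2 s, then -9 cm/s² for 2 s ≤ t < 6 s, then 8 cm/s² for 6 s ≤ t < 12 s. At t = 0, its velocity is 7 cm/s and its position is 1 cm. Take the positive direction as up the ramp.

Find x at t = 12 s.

73 cm

On each constant-a segment, Δv = aΔt and Δx = v₀Δt + ½aΔt²; chain segment to segment.
0–2 s: v starts 7 cm/s; Δx = 7·2 + ½·6·2² = 26 cm; v ends 19 cm/s.
2–6 s: v starts 19 cm/s; Δx = 19·4 + ½·-9·4² = 4 cm; v ends -17 cm/s.
6–12 s: v starts -17 cm/s; Δx = -17·6 + ½·8·6² = 42 cm; v ends 31 cm/s.
x(12) = 1 + Σ Δx = 73 cm.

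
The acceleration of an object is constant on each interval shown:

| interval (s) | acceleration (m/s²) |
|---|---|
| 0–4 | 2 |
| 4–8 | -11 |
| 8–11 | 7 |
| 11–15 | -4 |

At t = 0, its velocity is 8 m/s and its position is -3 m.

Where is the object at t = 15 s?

On each constant-a segment, Δv = aΔt and Δx = v₀Δt + ½aΔt²; chain segment to segment.
0–4 s: v starts 8 m/s; Δx = 8·4 + ½·2·4² = 48 m; v ends 16 m/s.
4–8 s: v starts 16 m/s; Δx = 16·4 + ½·-11·4² = -24 m; v ends -28 m/s.
8–11 s: v starts -28 m/s; Δx = -28·3 + ½·7·3² = -52.5 m; v ends -7 m/s.
11–15 s: v starts -7 m/s; Δx = -7·4 + ½·-4·4² = -60 m; v ends -23 m/s.
x(15) = -3 + Σ Δx = -91.5 m.

-91.5 m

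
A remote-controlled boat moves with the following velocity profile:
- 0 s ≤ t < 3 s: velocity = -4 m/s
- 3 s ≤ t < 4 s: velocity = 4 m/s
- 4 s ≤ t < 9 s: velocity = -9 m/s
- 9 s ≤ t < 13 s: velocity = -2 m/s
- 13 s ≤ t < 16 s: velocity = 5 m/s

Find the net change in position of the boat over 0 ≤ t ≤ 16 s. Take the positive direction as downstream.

-46 m

Net displacement equals the area under the velocity-time graph (areas below the axis count negative).
0–3 s: -4 × 3 = -12 m
3–4 s: 4 × 1 = 4 m
4–9 s: -9 × 5 = -45 m
9–13 s: -2 × 4 = -8 m
13–16 s: 5 × 3 = 15 m
Net displacement = -46 m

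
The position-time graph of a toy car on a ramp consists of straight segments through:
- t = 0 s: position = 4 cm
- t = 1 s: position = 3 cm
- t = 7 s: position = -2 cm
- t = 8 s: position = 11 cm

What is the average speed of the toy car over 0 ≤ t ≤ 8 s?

Average speed = (total path length)/(elapsed time); on a piecewise-linear x-t graph the path length is Σ|Δx|.
0–1 s: |Δx| = |3 − 4| = 1 cm
1–7 s: |Δx| = |-2 − 3| = 5 cm
7–8 s: |Δx| = |11 − -2| = 13 cm
Total path = 19 cm; average speed = 19/8 = 2.375 cm/s.

2.375 cm/s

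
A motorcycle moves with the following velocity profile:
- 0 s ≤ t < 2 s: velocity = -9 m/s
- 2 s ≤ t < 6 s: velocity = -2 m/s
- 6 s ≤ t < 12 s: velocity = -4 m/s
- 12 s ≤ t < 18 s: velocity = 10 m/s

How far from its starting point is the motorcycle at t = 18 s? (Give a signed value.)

Net displacement equals the area under the velocity-time graph (areas below the axis count negative).
0–2 s: -9 × 2 = -18 m
2–6 s: -2 × 4 = -8 m
6–12 s: -4 × 6 = -24 m
12–18 s: 10 × 6 = 60 m
Net displacement = 10 m

10 m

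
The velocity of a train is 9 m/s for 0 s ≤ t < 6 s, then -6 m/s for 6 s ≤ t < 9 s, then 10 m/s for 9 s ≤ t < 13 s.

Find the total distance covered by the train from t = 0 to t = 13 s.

112 m

Total distance travelled is ∫|v| dt — sum the magnitudes of each area piece.
0–6 s: |9| × 6 = 54 m
6–9 s: |-6| × 3 = 18 m
9–13 s: |10| × 4 = 40 m
Total distance = 112 m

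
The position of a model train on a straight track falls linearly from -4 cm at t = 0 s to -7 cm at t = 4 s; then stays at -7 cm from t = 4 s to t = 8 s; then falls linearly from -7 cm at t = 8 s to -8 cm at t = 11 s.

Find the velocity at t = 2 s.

Velocity is the slope of the x-t graph on 0–4 s: (-7 − -4)/(4 − 0) = -0.75 cm/s.

-0.75 cm/s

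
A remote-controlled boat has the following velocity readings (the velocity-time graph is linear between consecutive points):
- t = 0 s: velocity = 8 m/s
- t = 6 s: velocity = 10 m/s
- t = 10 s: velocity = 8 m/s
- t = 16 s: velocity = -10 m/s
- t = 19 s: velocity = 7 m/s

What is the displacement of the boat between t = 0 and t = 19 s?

79.5 m

Displacement is the signed area under the v-t curve.
0–6 s: ½(8 + 10)(6) = 54 m
6–10 s: ½(10 + 8)(4) = 36 m
10–16 s: ½(8 + -10)(6) = -6 m
16–19 s: ½(-10 + 7)(3) = -4.5 m
Net displacement = 79.5 m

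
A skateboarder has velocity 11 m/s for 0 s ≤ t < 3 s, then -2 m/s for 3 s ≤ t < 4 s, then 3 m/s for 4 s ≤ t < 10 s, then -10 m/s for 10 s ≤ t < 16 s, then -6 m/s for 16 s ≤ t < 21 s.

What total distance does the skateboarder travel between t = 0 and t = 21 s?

143 m

Total distance travelled is ∫|v| dt — sum the magnitudes of each area piece.
0–3 s: |11| × 3 = 33 m
3–4 s: |-2| × 1 = 2 m
4–10 s: |3| × 6 = 18 m
10–16 s: |-10| × 6 = 60 m
16–21 s: |-6| × 5 = 30 m
Total distance = 143 m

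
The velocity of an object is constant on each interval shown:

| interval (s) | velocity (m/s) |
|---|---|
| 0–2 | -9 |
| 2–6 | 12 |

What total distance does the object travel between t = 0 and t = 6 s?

Distance (not displacement) is the total path length: add the absolute areas under v-t.
0–2 s: |-9| × 2 = 18 m
2–6 s: |12| × 4 = 48 m
Total distance = 66 m

66 m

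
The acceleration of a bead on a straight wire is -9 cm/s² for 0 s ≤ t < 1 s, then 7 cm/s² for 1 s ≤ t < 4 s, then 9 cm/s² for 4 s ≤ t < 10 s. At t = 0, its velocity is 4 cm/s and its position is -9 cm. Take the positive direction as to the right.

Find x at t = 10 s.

On each constant-a segment, Δv = aΔt and Δx = v₀Δt + ½aΔt²; chain segment to segment.
0–1 s: v starts 4 cm/s; Δx = 4·1 + ½·-9·1² = -0.5 cm; v ends -5 cm/s.
1–4 s: v starts -5 cm/s; Δx = -5·3 + ½·7·3² = 16.5 cm; v ends 16 cm/s.
4–10 s: v starts 16 cm/s; Δx = 16·6 + ½·9·6² = 258 cm; v ends 70 cm/s.
x(10) = -9 + Σ Δx = 265 cm.

265 cm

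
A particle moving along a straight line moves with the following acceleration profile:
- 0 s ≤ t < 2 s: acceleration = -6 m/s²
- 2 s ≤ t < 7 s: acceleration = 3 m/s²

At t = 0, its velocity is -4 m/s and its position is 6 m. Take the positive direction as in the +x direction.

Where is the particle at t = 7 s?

On each constant-a segment, Δv = aΔt and Δx = v₀Δt + ½aΔt²; chain segment to segment.
0–2 s: v starts -4 m/s; Δx = -4·2 + ½·-6·2² = -20 m; v ends -16 m/s.
2–7 s: v starts -16 m/s; Δx = -16·5 + ½·3·5² = -42.5 m; v ends -1 m/s.
x(7) = 6 + Σ Δx = -56.5 m.

-56.5 m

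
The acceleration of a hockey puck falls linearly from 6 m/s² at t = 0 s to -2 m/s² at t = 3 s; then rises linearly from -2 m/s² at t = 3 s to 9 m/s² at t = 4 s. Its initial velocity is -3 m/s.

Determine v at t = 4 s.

Δv equals the area under the a-t graph; then v = v₀ + Δv.
0–3 s: ½(6 + -2)(3) = 6 m/s
3–4 s: ½(-2 + 9)(1) = 3.5 m/s
Δv = 9.5 m/s, so v(4) = -3 + (9.5) = 6.5 m/s.

6.5 m/s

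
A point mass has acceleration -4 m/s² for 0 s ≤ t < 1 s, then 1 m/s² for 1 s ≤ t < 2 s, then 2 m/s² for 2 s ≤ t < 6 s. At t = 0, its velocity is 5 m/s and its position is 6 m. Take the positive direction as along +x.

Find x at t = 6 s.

On each constant-a segment, Δv = aΔt and Δx = v₀Δt + ½aΔt²; chain segment to segment.
0–1 s: v starts 5 m/s; Δx = 5·1 + ½·-4·1² = 3 m; v ends 1 m/s.
1–2 s: v starts 1 m/s; Δx = 1·1 + ½·1·1² = 1.5 m; v ends 2 m/s.
2–6 s: v starts 2 m/s; Δx = 2·4 + ½·2·4² = 24 m; v ends 10 m/s.
x(6) = 6 + Σ Δx = 34.5 m.

34.5 m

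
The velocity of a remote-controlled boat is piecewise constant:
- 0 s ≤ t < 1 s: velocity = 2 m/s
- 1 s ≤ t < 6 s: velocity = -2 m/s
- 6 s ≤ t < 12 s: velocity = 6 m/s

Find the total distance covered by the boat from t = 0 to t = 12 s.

48 m

Total distance travelled is ∫|v| dt — sum the magnitudes of each area piece.
0–1 s: |2| × 1 = 2 m
1–6 s: |-2| × 5 = 10 m
6–12 s: |6| × 6 = 36 m
Total distance = 48 m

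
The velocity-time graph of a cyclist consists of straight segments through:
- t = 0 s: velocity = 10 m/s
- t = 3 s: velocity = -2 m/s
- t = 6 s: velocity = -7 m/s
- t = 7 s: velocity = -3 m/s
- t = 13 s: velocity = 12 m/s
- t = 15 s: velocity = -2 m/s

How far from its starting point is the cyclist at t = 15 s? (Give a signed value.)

30.5 m

Net displacement equals the area under the velocity-time graph (areas below the axis count negative).
0–3 s: ½(10 + -2)(3) = 12 m
3–6 s: ½(-2 + -7)(3) = -13.5 m
6–7 s: ½(-7 + -3)(1) = -5 m
7–13 s: ½(-3 + 12)(6) = 27 m
13–15 s: ½(12 + -2)(2) = 10 m
Net displacement = 30.5 m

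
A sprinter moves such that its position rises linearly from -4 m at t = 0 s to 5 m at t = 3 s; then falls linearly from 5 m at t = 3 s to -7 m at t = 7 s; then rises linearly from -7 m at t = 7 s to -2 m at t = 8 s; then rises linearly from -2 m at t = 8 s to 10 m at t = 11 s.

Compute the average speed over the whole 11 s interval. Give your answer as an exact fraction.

38/11 m/s

Average speed = (total path length)/(elapsed time); on a piecewise-linear x-t graph the path length is Σ|Δx|.
0–3 s: |Δx| = |5 − -4| = 9 m
3–7 s: |Δx| = |-7 − 5| = 12 m
7–8 s: |Δx| = |-2 − -7| = 5 m
8–11 s: |Δx| = |10 − -2| = 12 m
Total path = 38 m; average speed = 38/11 = 38/11 m/s.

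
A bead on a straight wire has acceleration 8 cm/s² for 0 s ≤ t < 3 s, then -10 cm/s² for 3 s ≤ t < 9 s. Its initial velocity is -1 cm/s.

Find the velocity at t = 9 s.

Δv equals the area under the a-t graph; then v = v₀ + Δv.
0–3 s: 8 × 3 = 24 cm/s
3–9 s: -10 × 6 = -60 cm/s
Δv = -36 cm/s, so v(9) = -1 + (-36) = -37 cm/s.

-37 cm/s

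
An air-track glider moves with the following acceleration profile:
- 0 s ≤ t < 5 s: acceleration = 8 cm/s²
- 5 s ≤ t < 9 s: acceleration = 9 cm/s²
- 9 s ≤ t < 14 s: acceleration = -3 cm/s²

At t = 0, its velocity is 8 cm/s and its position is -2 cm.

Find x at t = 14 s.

On each constant-a segment, Δv = aΔt and Δx = v₀Δt + ½aΔt²; chain segment to segment.
0–5 s: v starts 8 cm/s; Δx = 8·5 + ½·8·5² = 140 cm; v ends 48 cm/s.
5–9 s: v starts 48 cm/s; Δx = 48·4 + ½·9·4² = 264 cm; v ends 84 cm/s.
9–14 s: v starts 84 cm/s; Δx = 84·5 + ½·-3·5² = 382.5 cm; v ends 69 cm/s.
x(14) = -2 + Σ Δx = 784.5 cm.

784.5 cm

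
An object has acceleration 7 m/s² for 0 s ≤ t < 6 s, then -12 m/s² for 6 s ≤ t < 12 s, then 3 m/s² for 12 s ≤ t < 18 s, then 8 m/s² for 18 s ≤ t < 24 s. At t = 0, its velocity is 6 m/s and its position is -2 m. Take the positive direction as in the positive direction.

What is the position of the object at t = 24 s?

250 m

On each constant-a segment, Δv = aΔt and Δx = v₀Δt + ½aΔt²; chain segment to segment.
0–6 s: v starts 6 m/s; Δx = 6·6 + ½·7·6² = 162 m; v ends 48 m/s.
6–12 s: v starts 48 m/s; Δx = 48·6 + ½·-12·6² = 72 m; v ends -24 m/s.
12–18 s: v starts -24 m/s; Δx = -24·6 + ½·3·6² = -90 m; v ends -6 m/s.
18–24 s: v starts -6 m/s; Δx = -6·6 + ½·8·6² = 108 m; v ends 42 m/s.
x(24) = -2 + Σ Δx = 250 m.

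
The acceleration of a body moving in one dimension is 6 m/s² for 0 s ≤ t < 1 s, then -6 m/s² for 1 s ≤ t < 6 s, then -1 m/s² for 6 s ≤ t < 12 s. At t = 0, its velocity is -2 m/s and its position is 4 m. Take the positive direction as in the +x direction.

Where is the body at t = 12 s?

On each constant-a segment, Δv = aΔt and Δx = v₀Δt + ½aΔt²; chain segment to segment.
0–1 s: v starts -2 m/s; Δx = -2·1 + ½·6·1² = 1 m; v ends 4 m/s.
1–6 s: v starts 4 m/s; Δx = 4·5 + ½·-6·5² = -55 m; v ends -26 m/s.
6–12 s: v starts -26 m/s; Δx = -26·6 + ½·-1·6² = -174 m; v ends -32 m/s.
x(12) = 4 + Σ Δx = -224 m.

-224 m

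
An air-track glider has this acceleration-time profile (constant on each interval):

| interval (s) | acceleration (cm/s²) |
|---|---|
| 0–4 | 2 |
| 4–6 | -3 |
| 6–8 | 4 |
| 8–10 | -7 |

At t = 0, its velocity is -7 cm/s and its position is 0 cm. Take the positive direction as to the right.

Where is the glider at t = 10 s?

On each constant-a segment, Δv = aΔt and Δx = v₀Δt + ½aΔt²; chain segment to segment.
0–4 s: v starts -7 cm/s; Δx = -7·4 + ½·2·4² = -12 cm; v ends 1 cm/s.
4–6 s: v starts 1 cm/s; Δx = 1·2 + ½·-3·2² = -4 cm; v ends -5 cm/s.
6–8 s: v starts -5 cm/s; Δx = -5·2 + ½·4·2² = -2 cm; v ends 3 cm/s.
8–10 s: v starts 3 cm/s; Δx = 3·2 + ½·-7·2² = -8 cm; v ends -11 cm/s.
x(10) = 0 + Σ Δx = -26 cm.

-26 cm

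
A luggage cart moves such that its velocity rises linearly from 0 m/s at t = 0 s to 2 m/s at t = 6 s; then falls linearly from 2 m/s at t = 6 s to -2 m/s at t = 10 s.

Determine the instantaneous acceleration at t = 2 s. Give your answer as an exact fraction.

1/3 m/s²

Acceleration is the slope of the v-t graph on 0–6 s: (2 − 0)/(6 − 0) = 1/3 m/s².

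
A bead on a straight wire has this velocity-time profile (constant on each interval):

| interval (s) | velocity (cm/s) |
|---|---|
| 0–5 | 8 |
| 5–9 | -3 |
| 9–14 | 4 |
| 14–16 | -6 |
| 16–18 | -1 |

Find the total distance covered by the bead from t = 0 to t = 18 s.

86 cm

Total distance travelled is ∫|v| dt — sum the magnitudes of each area piece.
0–5 s: |8| × 5 = 40 cm
5–9 s: |-3| × 4 = 12 cm
9–14 s: |4| × 5 = 20 cm
14–16 s: |-6| × 2 = 12 cm
16–18 s: |-1| × 2 = 2 cm
Total distance = 86 cm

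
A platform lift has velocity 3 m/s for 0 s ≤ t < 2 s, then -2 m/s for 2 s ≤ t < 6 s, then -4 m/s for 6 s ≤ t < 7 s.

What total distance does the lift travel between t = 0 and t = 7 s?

Total distance travelled is ∫|v| dt — sum the magnitudes of each area piece.
0–2 s: |3| × 2 = 6 m
2–6 s: |-2| × 4 = 8 m
6–7 s: |-4| × 1 = 4 m
Total distance = 18 m

18 m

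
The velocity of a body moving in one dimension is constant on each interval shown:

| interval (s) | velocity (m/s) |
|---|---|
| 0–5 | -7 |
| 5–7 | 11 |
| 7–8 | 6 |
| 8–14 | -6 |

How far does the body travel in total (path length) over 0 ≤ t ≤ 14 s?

Distance (not displacement) is the total path length: add the absolute areas under v-t.
0–5 s: |-7| × 5 = 35 m
5–7 s: |11| × 2 = 22 m
7–8 s: |6| × 1 = 6 m
8–14 s: |-6| × 6 = 36 m
Total distance = 99 m

99 m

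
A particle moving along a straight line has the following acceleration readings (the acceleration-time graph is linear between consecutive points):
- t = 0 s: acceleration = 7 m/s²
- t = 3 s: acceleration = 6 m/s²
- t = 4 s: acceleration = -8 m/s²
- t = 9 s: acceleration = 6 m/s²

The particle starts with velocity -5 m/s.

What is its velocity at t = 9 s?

8.5 m/s

Δv equals the area under the a-t graph; then v = v₀ + Δv.
0–3 s: ½(7 + 6)(3) = 19.5 m/s
3–4 s: ½(6 + -8)(1) = -1 m/s
4–9 s: ½(-8 + 6)(5) = -5 m/s
Δv = 13.5 m/s, so v(9) = -5 + (13.5) = 8.5 m/s.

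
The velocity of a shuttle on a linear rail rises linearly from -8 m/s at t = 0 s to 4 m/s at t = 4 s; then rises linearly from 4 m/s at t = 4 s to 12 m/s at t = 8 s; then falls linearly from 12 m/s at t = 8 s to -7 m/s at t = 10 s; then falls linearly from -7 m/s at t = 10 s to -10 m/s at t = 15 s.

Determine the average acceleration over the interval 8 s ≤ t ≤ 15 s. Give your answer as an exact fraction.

Average acceleration = Δv/Δt = (-10 − 12)/(15 − 8) = -22/7 m/s².

-22/7 m/s²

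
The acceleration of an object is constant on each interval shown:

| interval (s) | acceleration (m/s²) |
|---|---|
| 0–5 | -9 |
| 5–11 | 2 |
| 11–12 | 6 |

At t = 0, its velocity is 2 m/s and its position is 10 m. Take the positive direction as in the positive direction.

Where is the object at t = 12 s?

On each constant-a segment, Δv = aΔt and Δx = v₀Δt + ½aΔt²; chain segment to segment.
0–5 s: v starts 2 m/s; Δx = 2·5 + ½·-9·5² = -102.5 m; v ends -43 m/s.
5–11 s: v starts -43 m/s; Δx = -43·6 + ½·2·6² = -222 m; v ends -31 m/s.
11–12 s: v starts -31 m/s; Δx = -31·1 + ½·6·1² = -28 m; v ends -25 m/s.
x(12) = 10 + Σ Δx = -342.5 m.

-342.5 m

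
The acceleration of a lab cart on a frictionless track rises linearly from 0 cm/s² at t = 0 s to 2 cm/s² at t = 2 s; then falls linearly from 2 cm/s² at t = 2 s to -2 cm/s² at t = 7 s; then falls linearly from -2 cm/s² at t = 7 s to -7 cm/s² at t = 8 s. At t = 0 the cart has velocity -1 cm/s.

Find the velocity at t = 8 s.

-3.5 cm/s

Δv equals the area under the a-t graph; then v = v₀ + Δv.
0–2 s: ½(0 + 2)(2) = 2 cm/s
2–7 s: ½(2 + -2)(5) = 0 cm/s
7–8 s: ½(-2 + -7)(1) = -4.5 cm/s
Δv = -2.5 cm/s, so v(8) = -1 + (-2.5) = -3.5 cm/s.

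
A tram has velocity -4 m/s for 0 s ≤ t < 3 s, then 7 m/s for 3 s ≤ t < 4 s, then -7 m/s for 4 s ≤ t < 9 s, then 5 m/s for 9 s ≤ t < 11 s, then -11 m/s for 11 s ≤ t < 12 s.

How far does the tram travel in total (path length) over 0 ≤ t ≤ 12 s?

75 m

Total distance travelled is ∫|v| dt — sum the magnitudes of each area piece.
0–3 s: |-4| × 3 = 12 m
3–4 s: |7| × 1 = 7 m
4–9 s: |-7| × 5 = 35 m
9–11 s: |5| × 2 = 10 m
11–12 s: |-11| × 1 = 11 m
Total distance = 75 m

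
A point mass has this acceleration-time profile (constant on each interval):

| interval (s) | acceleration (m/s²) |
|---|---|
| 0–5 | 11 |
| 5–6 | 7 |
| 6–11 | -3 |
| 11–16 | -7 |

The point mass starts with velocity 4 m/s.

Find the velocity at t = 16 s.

16 m/s

Δv equals the area under the a-t graph; then v = v₀ + Δv.
0–5 s: 11 × 5 = 55 m/s
5–6 s: 7 × 1 = 7 m/s
6–11 s: -3 × 5 = -15 m/s
11–16 s: -7 × 5 = -35 m/s
Δv = 12 m/s, so v(16) = 4 + (12) = 16 m/s.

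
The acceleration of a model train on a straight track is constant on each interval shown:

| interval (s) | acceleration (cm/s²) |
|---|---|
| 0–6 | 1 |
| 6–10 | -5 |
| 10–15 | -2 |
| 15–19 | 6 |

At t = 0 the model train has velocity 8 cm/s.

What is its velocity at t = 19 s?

8 cm/s

Δv equals the area under the a-t graph; then v = v₀ + Δv.
0–6 s: 1 × 6 = 6 cm/s
6–10 s: -5 × 4 = -20 cm/s
10–15 s: -2 × 5 = -10 cm/s
15–19 s: 6 × 4 = 24 cm/s
Δv = 0 cm/s, so v(19) = 8 + (0) = 8 cm/s.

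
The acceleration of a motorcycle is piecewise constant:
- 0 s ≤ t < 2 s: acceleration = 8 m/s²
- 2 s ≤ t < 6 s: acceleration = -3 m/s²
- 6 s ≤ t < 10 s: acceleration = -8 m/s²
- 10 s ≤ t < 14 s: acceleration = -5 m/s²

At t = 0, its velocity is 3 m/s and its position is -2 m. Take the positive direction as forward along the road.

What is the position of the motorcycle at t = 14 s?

On each constant-a segment, Δv = aΔt and Δx = v₀Δt + ½aΔt²; chain segment to segment.
0–2 s: v starts 3 m/s; Δx = 3·2 + ½·8·2² = 22 m; v ends 19 m/s.
2–6 s: v starts 19 m/s; Δx = 19·4 + ½·-3·4² = 52 m; v ends 7 m/s.
6–10 s: v starts 7 m/s; Δx = 7·4 + ½·-8·4² = -36 m; v ends -25 m/s.
10–14 s: v starts -25 m/s; Δx = -25·4 + ½·-5·4² = -140 m; v ends -45 m/s.
x(14) = -2 + Σ Δx = -104 m.

-104 m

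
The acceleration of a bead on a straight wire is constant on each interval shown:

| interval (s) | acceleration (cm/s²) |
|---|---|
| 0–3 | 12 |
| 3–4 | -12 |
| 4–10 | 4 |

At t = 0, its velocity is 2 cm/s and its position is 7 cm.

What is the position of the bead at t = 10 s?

327 cm

On each constant-a segment, Δv = aΔt and Δx = v₀Δt + ½aΔt²; chain segment to segment.
0–3 s: v starts 2 cm/s; Δx = 2·3 + ½·12·3² = 60 cm; v ends 38 cm/s.
3–4 s: v starts 38 cm/s; Δx = 38·1 + ½·-12·1² = 32 cm; v ends 26 cm/s.
4–10 s: v starts 26 cm/s; Δx = 26·6 + ½·4·6² = 228 cm; v ends 50 cm/s.
x(10) = 7 + Σ Δx = 327 cm.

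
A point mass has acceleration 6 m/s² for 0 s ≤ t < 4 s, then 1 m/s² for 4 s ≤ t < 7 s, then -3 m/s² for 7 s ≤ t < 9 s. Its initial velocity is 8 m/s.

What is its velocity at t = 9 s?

Δv equals the area under the a-t graph; then v = v₀ + Δv.
0–4 s: 6 × 4 = 24 m/s
4–7 s: 1 × 3 = 3 m/s
7–9 s: -3 × 2 = -6 m/s
Δv = 21 m/s, so v(9) = 8 + (21) = 29 m/s.

29 m/s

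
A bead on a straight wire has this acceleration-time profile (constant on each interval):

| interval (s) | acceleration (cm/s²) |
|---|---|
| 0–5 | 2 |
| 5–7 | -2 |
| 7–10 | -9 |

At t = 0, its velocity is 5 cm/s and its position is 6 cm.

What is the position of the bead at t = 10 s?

74.5 cm

On each constant-a segment, Δv = aΔt and Δx = v₀Δt + ½aΔt²; chain segment to segment.
0–5 s: v starts 5 cm/s; Δx = 5·5 + ½·2·5² = 50 cm; v ends 15 cm/s.
5–7 s: v starts 15 cm/s; Δx = 15·2 + ½·-2·2² = 26 cm; v ends 11 cm/s.
7–10 s: v starts 11 cm/s; Δx = 11·3 + ½·-9·3² = -7.5 cm; v ends -16 cm/s.
x(10) = 6 + Σ Δx = 74.5 cm.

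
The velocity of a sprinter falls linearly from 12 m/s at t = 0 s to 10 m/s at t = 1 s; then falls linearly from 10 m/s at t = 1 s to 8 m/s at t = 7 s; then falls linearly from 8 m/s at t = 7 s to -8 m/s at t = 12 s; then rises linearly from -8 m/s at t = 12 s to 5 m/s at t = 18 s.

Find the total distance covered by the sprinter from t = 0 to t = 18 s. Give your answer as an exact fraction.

Total distance travelled is ∫|v| dt — sum the magnitudes of each area piece.
0–1 s: |½(12 + 10)(1)| = 11 m
1–7 s: |½(10 + 8)(6)| = 54 m
7–12 s: v = 0 at t = 9.5 s; triangle areas 10 + 10 = 20 m
12–18 s: v = 0 at t = 204/13 s; triangle areas 192/13 + 75/13 = 267/13 m
Total distance = 1372/13 m

1372/13 m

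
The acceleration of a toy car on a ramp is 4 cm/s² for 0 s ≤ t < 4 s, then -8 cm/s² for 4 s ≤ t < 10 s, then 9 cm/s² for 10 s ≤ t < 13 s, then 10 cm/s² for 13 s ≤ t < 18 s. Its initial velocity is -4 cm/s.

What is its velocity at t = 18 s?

41 cm/s

Δv equals the area under the a-t graph; then v = v₀ + Δv.
0–4 s: 4 × 4 = 16 cm/s
4–10 s: -8 × 6 = -48 cm/s
10–13 s: 9 × 3 = 27 cm/s
13–18 s: 10 × 5 = 50 cm/s
Δv = 45 cm/s, so v(18) = -4 + (45) = 41 cm/s.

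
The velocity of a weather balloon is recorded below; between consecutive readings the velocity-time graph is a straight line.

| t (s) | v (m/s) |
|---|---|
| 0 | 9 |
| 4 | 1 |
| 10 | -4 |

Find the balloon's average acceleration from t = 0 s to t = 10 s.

Average acceleration = Δv/Δt = (-4 − 9)/(10 − 0) = -1.3 m/s².

-1.3 m/s²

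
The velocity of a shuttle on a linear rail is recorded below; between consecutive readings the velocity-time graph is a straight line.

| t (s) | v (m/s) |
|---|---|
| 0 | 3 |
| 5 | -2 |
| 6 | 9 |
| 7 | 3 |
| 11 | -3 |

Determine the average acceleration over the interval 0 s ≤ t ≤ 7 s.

0 m/s²

Average acceleration = Δv/Δt = (3 − 3)/(7 − 0) = 0 m/s².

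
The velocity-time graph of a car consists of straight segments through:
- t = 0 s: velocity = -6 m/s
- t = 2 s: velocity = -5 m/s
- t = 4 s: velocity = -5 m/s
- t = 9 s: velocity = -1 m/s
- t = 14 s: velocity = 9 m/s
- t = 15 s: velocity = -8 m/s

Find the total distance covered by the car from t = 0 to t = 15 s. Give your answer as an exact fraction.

Total distance travelled is ∫|v| dt — sum the magnitudes of each area piece.
0–2 s: |½(-6 + -5)(2)| = 11 m
2–4 s: |-5| × 2 = 10 m
4–9 s: |½(-5 + -1)(5)| = 15 m
9–14 s: v = 0 at t = 9.5 s; triangle areas 0.25 + 20.25 = 20.5 m
14–15 s: v = 0 at t = 247/17 s; triangle areas 81/34 + 32/17 = 145/34 m
Total distance = 1033/17 m

1033/17 m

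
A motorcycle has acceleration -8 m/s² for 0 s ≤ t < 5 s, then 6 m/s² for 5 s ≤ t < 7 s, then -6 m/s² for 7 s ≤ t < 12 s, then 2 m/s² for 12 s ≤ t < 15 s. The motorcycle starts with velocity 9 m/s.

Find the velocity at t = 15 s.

-43 m/s

Δv equals the area under the a-t graph; then v = v₀ + Δv.
0–5 s: -8 × 5 = -40 m/s
5–7 s: 6 × 2 = 12 m/s
7–12 s: -6 × 5 = -30 m/s
12–15 s: 2 × 3 = 6 m/s
Δv = -52 m/s, so v(15) = 9 + (-52) = -43 m/s.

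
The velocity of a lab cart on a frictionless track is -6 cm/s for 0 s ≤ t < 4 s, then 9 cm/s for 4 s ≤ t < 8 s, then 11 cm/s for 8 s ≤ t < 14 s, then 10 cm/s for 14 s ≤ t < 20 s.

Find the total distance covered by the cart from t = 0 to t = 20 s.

186 cm

Total distance travelled is ∫|v| dt — sum the magnitudes of each area piece.
0–4 s: |-6| × 4 = 24 cm
4–8 s: |9| × 4 = 36 cm
8–14 s: |11| × 6 = 66 cm
14–20 s: |10| × 6 = 60 cm
Total distance = 186 cm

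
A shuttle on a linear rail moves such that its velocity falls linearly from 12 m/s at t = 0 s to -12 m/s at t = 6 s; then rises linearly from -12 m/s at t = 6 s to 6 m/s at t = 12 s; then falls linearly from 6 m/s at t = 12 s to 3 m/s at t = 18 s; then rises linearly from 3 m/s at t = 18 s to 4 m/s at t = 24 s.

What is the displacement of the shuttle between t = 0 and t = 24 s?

30 m

Displacement is the signed area under the v-t curve.
0–6 s: ½(12 + -12)(6) = 0 m
6–12 s: ½(-12 + 6)(6) = -18 m
12–18 s: ½(6 + 3)(6) = 27 m
18–24 s: ½(3 + 4)(6) = 21 m
Net displacement = 30 m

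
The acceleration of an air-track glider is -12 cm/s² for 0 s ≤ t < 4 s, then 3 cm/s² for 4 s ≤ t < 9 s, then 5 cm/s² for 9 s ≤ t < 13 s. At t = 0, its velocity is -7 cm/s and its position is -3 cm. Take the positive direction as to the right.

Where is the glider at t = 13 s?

On each constant-a segment, Δv = aΔt and Δx = v₀Δt + ½aΔt²; chain segment to segment.
0–4 s: v starts -7 cm/s; Δx = -7·4 + ½·-12·4² = -124 cm; v ends -55 cm/s.
4–9 s: v starts -55 cm/s; Δx = -55·5 + ½·3·5² = -237.5 cm; v ends -40 cm/s.
9–13 s: v starts -40 cm/s; Δx = -40·4 + ½·5·4² = -120 cm; v ends -20 cm/s.
x(13) = -3 + Σ Δx = -484.5 cm.

-484.5 cm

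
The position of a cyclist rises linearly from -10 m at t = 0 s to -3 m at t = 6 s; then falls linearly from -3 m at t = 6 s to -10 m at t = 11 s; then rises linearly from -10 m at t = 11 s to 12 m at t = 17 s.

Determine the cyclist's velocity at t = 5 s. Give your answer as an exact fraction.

Velocity is the slope of the x-t graph on 0–6 s: (-3 − -10)/(6 − 0) = 7/6 m/s.

7/6 m/s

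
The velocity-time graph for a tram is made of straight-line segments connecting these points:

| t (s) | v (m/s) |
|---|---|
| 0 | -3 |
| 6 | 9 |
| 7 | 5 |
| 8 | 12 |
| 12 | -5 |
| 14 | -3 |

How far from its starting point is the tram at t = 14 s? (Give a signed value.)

Displacement is the signed area under the v-t curve.
0–6 s: ½(-3 + 9)(6) = 18 m
6–7 s: ½(9 + 5)(1) = 7 m
7–8 s: ½(5 + 12)(1) = 8.5 m
8–12 s: ½(12 + -5)(4) = 14 m
12–14 s: ½(-5 + -3)(2) = -8 m
Net displacement = 39.5 m

39.5 m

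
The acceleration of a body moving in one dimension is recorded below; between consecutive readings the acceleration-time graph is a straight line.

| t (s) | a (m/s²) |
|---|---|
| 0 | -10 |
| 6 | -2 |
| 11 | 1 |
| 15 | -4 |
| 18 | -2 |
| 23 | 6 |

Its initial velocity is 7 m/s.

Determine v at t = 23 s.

-36.5 m/s

Δv equals the area under the a-t graph; then v = v₀ + Δv.
0–6 s: ½(-10 + -2)(6) = -36 m/s
6–11 s: ½(-2 + 1)(5) = -2.5 m/s
11–15 s: ½(1 + -4)(4) = -6 m/s
15–18 s: ½(-4 + -2)(3) = -9 m/s
18–23 s: ½(-2 + 6)(5) = 10 m/s
Δv = -43.5 m/s, so v(23) = 7 + (-43.5) = -36.5 m/s.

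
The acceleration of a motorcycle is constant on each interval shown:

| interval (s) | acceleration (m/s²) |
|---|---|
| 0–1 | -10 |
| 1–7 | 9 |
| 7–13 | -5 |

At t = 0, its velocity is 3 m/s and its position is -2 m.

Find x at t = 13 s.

On each constant-a segment, Δv = aΔt and Δx = v₀Δt + ½aΔt²; chain segment to segment.
0–1 s: v starts 3 m/s; Δx = 3·1 + ½·-10·1² = -2 m; v ends -7 m/s.
1–7 s: v starts -7 m/s; Δx = -7·6 + ½·9·6² = 120 m; v ends 47 m/s.
7–13 s: v starts 47 m/s; Δx = 47·6 + ½·-5·6² = 192 m; v ends 17 m/s.
x(13) = -2 + Σ Δx = 308 m.

308 m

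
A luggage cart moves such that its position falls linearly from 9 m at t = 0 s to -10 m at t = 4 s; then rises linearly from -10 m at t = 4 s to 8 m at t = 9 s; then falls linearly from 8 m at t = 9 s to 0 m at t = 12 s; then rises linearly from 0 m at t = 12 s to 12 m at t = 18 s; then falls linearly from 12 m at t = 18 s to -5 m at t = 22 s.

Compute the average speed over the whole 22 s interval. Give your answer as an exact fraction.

Average speed = (total path length)/(elapsed time); on a piecewise-linear x-t graph the path length is Σ|Δx|.
0–4 s: |Δx| = |-10 − 9| = 19 m
4–9 s: |Δx| = |8 − -10| = 18 m
9–12 s: |Δx| = |0 − 8| = 8 m
12–18 s: |Δx| = |12 − 0| = 12 m
18–22 s: |Δx| = |-5 − 12| = 17 m
Total path = 74 m; average speed = 74/22 = 37/11 m/s.

37/11 m/s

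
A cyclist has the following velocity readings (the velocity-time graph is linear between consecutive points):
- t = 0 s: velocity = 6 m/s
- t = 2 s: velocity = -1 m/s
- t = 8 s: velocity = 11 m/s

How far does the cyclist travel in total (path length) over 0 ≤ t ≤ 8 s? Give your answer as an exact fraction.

Distance (not displacement) is the total path length: add the absolute areas under v-t.
0–2 s: v = 0 at t = 12/7 s; triangle areas 36/7 + 1/7 = 37/7 m
2–8 s: v = 0 at t = 2.5 s; triangle areas 0.25 + 30.25 = 30.5 m
Total distance = 501/14 m

501/14 m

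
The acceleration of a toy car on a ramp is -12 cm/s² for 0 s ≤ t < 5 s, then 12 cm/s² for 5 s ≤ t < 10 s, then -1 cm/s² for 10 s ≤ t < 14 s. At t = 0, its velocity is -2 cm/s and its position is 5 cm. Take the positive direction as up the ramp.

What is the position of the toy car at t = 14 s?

-331 cm

On each constant-a segment, Δv = aΔt and Δx = v₀Δt + ½aΔt²; chain segment to segment.
0–5 s: v starts -2 cm/s; Δx = -2·5 + ½·-12·5² = -160 cm; v ends -62 cm/s.
5–10 s: v starts -62 cm/s; Δx = -62·5 + ½·12·5² = -160 cm; v ends -2 cm/s.
10–14 s: v starts -2 cm/s; Δx = -2·4 + ½·-1·4² = -16 cm; v ends -6 cm/s.
x(14) = 5 + Σ Δx = -331 cm.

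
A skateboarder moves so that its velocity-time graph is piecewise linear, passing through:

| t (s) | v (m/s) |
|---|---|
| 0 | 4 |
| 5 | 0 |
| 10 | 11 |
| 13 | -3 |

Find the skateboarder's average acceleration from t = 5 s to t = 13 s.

-0.375 m/s²

Average acceleration = Δv/Δt = (-3 − 0)/(13 − 5) = -0.375 m/s².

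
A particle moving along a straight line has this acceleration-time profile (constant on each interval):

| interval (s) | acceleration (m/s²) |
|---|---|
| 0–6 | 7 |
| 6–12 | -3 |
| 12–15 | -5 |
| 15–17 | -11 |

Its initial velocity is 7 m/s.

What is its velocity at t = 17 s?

Δv equals the area under the a-t graph; then v = v₀ + Δv.
0–6 s: 7 × 6 = 42 m/s
6–12 s: -3 × 6 = -18 m/s
12–15 s: -5 × 3 = -15 m/s
15–17 s: -11 × 2 = -22 m/s
Δv = -13 m/s, so v(17) = 7 + (-13) = -6 m/s.

-6 m/s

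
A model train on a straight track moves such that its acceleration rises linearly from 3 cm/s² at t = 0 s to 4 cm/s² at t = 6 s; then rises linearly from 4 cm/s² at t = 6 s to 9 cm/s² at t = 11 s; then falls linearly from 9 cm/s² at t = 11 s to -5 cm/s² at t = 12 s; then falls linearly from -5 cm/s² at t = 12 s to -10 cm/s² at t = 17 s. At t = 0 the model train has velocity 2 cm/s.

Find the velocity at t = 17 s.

20 cm/s

Δv equals the area under the a-t graph; then v = v₀ + Δv.
0–6 s: ½(3 + 4)(6) = 21 cm/s
6–11 s: ½(4 + 9)(5) = 32.5 cm/s
11–12 s: ½(9 + -5)(1) = 2 cm/s
12–17 s: ½(-5 + -10)(5) = -37.5 cm/s
Δv = 18 cm/s, so v(17) = 2 + (18) = 20 cm/s.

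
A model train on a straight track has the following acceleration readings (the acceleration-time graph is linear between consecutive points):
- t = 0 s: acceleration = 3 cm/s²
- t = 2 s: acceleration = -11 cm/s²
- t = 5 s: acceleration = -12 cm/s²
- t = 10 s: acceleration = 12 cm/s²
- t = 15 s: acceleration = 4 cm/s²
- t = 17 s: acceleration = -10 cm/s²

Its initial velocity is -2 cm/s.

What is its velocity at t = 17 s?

-10.5 cm/s

Δv equals the area under the a-t graph; then v = v₀ + Δv.
0–2 s: ½(3 + -11)(2) = -8 cm/s
2–5 s: ½(-11 + -12)(3) = -34.5 cm/s
5–10 s: ½(-12 + 12)(5) = 0 cm/s
10–15 s: ½(12 + 4)(5) = 40 cm/s
15–17 s: ½(4 + -10)(2) = -6 cm/s
Δv = -8.5 cm/s, so v(17) = -2 + (-8.5) = -10.5 cm/s.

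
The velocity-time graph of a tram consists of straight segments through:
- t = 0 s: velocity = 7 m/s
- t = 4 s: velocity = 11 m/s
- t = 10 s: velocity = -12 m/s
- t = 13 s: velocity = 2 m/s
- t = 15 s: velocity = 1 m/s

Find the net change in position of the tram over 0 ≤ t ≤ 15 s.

21 m

Net displacement equals the area under the velocity-time graph (areas below the axis count negative).
0–4 s: ½(7 + 11)(4) = 36 m
4–10 s: ½(11 + -12)(6) = -3 m
10–13 s: ½(-12 + 2)(3) = -15 m
13–15 s: ½(2 + 1)(2) = 3 m
Net displacement = 21 m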